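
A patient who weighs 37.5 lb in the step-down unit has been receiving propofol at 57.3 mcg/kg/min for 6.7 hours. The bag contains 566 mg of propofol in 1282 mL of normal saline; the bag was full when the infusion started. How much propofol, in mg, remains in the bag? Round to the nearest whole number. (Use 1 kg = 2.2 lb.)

173 mg

Weight = 37.5 lb ÷ 2.2 lb/kg = 17.04545 kg
Dose = 57.3 mcg/kg/min × 17.04545 kg = 976.7045 mcg/min
976.7045 mcg/min × 60 min/hr = 58602.27 mcg/hr
Concentration = 566 mg ÷ 1282 mL = 0.4414977 mg/mL = 441.4977 mcg/mL
Rate = 58602.27 mcg/hr ÷ 441.4977 mcg/mL = 132.7352 mL/hr
Volume infused = 132.7352 mL/hr × 6.7 hr = 889.3257 mL
Volume remaining = 1282 − 889.3257 = 392.6743 mL
Drug remaining = 392.6743 mL × 441.4977 mcg/mL = 173364.8 mcg = 173.3648 mg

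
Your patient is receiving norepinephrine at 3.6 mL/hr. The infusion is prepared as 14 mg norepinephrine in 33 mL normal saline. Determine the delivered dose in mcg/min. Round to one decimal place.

25.5 mcg/min

Concentration = 14 mg ÷ 33 mL = 0.4242424 mg/mL = 424.2424 mcg/mL
Drug rate = 3.6 mL/hr × 424.2424 mcg/mL = 1527.273 mcg/hr
1527.273 mcg/hr ÷ 60 min/hr = 25.45455 mcg/min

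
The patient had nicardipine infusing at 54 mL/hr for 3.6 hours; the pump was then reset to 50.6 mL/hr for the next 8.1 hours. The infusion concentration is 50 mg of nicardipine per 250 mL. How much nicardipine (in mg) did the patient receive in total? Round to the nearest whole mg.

Concentration = 50 mg ÷ 250 mL = 0.2 mg/mL
Stage 1: 54 mL/hr × 3.6 hr = 194.4 mL → 194.4 mL × 0.2 mg/mL = 38.88 mg
Stage 2: 50.6 mL/hr × 8.1 hr = 409.86 mL → 409.86 mL × 0.2 mg/mL = 81.972 mg
Total = 38.88 + 81.972 = 120.852 mg

121 mg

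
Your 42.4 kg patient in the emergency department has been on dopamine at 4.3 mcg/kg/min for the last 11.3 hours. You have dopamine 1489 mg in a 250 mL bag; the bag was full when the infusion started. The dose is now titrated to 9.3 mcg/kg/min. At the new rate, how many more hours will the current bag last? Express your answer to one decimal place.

57.7 hours

Initial rate:
Dose = 4.3 mcg/kg/min × 42.4 kg = 182.32 mcg/min
182.32 mcg/min × 60 min/hr = 10939.2 mcg/hr
Concentration = 1489 mg ÷ 250 mL = 5.956 mg/mL = 5956 mcg/mL
Rate = 10939.2 mcg/hr ÷ 5956 mcg/mL = 1.836669 mL/hr
Volume infused so far = 1.836669 mL/hr × 11.3 hr = 20.75436 mL
Volume remaining = 250 − 20.75436 = 229.2456 mL
New rate:
Dose = 9.3 mcg/kg/min × 42.4 kg = 394.32 mcg/min
394.32 mcg/min × 60 min/hr = 23659.2 mcg/hr
Rate = 23659.2 mcg/hr ÷ 5956 mcg/mL = 3.97233 mL/hr
Time remaining = 229.2456 mL ÷ 3.97233 mL/hr = 57.71062 hr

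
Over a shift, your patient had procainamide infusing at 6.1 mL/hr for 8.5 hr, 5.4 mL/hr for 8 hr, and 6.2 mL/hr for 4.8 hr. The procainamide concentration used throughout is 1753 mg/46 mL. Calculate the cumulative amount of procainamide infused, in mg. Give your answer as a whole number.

4756 mg

Concentration = 1753 mg ÷ 46 mL = 38.1087 mg/mL
Stage 1: 6.1 mL/hr × 8.5 hr = 51.85 mL → 51.85 mL × 38.1087 mg/mL = 1975.936 mg
Stage 2: 5.4 mL/hr × 8 hr = 43.2 mL → 43.2 mL × 38.1087 mg/mL = 1646.296 mg
Stage 3: 6.2 mL/hr × 4.8 hr = 29.76 mL → 29.76 mL × 38.1087 mg/mL = 1134.115 mg
Total = 1975.936 + 1646.296 + 1134.115 = 4756.346 mg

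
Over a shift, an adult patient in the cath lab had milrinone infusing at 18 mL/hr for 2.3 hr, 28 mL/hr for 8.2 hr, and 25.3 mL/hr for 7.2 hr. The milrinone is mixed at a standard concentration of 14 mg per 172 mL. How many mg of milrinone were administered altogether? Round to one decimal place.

36.9 mg

Concentration = 14 mg ÷ 172 mL = 0.08139535 mg/mL
Stage 1: 18 mL/hr × 2.3 hr = 41.4 mL → 41.4 mL × 0.08139535 mg/mL = 3.369767 mg
Stage 2: 28 mL/hr × 8.2 hr = 229.6 mL → 229.6 mL × 0.08139535 mg/mL = 18.68837 mg
Stage 3: 25.3 mL/hr × 7.2 hr = 182.16 mL → 182.16 mL × 0.08139535 mg/mL = 14.82698 mg
Total = 3.369767 + 18.68837 + 14.82698 = 36.88512 mg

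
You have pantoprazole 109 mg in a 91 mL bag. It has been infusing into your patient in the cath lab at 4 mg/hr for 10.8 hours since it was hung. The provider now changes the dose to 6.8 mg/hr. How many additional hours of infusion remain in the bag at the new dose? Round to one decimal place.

Initial rate:
Concentration = 109 mg ÷ 91 mL = 1.197802 mg/mL
Rate = 4 mg/hr ÷ 1.197802 mg/mL = 3.33945 mL/hr
Volume infused so far = 3.33945 mL/hr × 10.8 hr = 36.06606 mL
Volume remaining = 91 − 36.06606 = 54.93394 mL
New rate:
Rate = 6.8 mg/hr ÷ 1.197802 mg/mL = 5.677064 mL/hr
Time remaining = 54.93394 mL ÷ 5.677064 mL/hr = 9.676471 hr

9.7 hours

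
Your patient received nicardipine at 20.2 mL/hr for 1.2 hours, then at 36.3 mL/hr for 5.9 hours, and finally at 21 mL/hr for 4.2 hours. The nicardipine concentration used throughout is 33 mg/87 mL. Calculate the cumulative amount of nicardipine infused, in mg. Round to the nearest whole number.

124 mg

Concentration = 33 mg ÷ 87 mL = 0.3793103 mg/mL
Stage 1: 20.2 mL/hr × 1.2 hr = 24.24 mL → 24.24 mL × 0.3793103 mg/mL = 9.194483 mg
Stage 2: 36.3 mL/hr × 5.9 hr = 214.17 mL → 214.17 mL × 0.3793103 mg/mL = 81.2369 mg
Stage 3: 21 mL/hr × 4.2 hr = 88.2 mL → 88.2 mL × 0.3793103 mg/mL = 33.45517 mg
Total = 9.194483 + 81.2369 + 33.45517 = 123.8866 mg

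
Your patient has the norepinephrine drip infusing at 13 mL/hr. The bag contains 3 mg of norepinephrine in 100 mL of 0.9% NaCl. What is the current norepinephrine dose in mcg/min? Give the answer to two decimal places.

Concentration = 3 mg ÷ 100 mL = 0.03 mg/mL = 30 mcg/mL
Drug rate = 13 mL/hr × 30 mcg/mL = 390 mcg/hr
390 mcg/hr ÷ 60 min/hr = 6.5 mcg/min

6.50 mcg/min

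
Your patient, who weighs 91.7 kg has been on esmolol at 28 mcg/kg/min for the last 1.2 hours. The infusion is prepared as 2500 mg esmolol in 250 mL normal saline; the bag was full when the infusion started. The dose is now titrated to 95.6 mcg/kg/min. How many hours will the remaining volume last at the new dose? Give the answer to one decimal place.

Initial rate:
Dose = 28 mcg/kg/min × 91.7 kg = 2567.6 mcg/min
2567.6 mcg/min × 60 min/hr = 154056 mcg/hr
Concentration = 2500 mg ÷ 250 mL = 10 mg/mL = 10000 mcg/mL
Rate = 154056 mcg/hr ÷ 10000 mcg/mL = 15.4056 mL/hr
Volume infused so far = 15.4056 mL/hr × 1.2 hr = 18.48672 mL
Volume remaining = 250 − 18.48672 = 231.5133 mL
New rate:
Dose = 95.6 mcg/kg/min × 91.7 kg = 8766.52 mcg/min
8766.52 mcg/min × 60 min/hr = 525991.2 mcg/hr
Rate = 525991.2 mcg/hr ÷ 10000 mcg/mL = 52.59912 mL/hr
Time remaining = 231.5133 mL ÷ 52.59912 mL/hr = 4.401467 hr

4.4 hours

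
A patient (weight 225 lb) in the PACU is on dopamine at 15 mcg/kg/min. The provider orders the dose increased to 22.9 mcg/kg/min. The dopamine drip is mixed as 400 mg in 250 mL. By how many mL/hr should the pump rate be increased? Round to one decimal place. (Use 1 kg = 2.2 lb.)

30.3 mL/hr

At the current dose:
Weight = 225 lb ÷ 2.2 lb/kg = 102.2727 kg
Dose = 15 mcg/kg/min × 102.2727 kg = 1534.091 mcg/min
1534.091 mcg/min × 60 min/hr = 92045.45 mcg/hr
Concentration = 400 mg ÷ 250 mL = 1.6 mg/mL = 1600 mcg/mL
Rate = 92045.45 mcg/hr ÷ 1600 mcg/mL = 57.52841 mL/hr
At the new dose:
Dose = 22.9 mcg/kg/min × 102.2727 kg = 2342.045 mcg/min
2342.045 mcg/min × 60 min/hr = 140522.7 mcg/hr
Rate = 140522.7 mcg/hr ÷ 1600 mcg/mL = 87.8267 mL/hr
Change = 87.8267 − 57.52841 = 30.2983 mL/hr → 30.2983 mL/hr increase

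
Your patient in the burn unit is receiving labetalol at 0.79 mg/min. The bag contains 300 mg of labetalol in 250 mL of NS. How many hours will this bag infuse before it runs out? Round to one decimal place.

0.79 mg/min × 60 min/hr = 47.4 mg/hr
Concentration = 300 mg ÷ 250 mL = 1.2 mg/mL
Rate = 47.4 mg/hr ÷ 1.2 mg/mL = 39.5 mL/hr
Duration = 250 mL ÷ 39.5 mL/hr = 6.329114 hr

6.3 hours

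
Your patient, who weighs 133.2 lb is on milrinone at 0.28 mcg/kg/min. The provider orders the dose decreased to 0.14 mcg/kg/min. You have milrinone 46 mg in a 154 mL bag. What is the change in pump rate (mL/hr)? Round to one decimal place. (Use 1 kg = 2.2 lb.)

At the current dose:
Weight = 133.2 lb ÷ 2.2 lb/kg = 60.54545 kg
Dose = 0.28 mcg/kg/min × 60.54545 kg = 16.95273 mcg/min
16.95273 mcg/min × 60 min/hr = 1017.164 mcg/hr
Concentration = 46 mg ÷ 154 mL = 0.2987013 mg/mL = 298.7013 mcg/mL
Rate = 1017.164 mcg/hr ÷ 298.7013 mcg/mL = 3.405287 mL/hr
At the new dose:
Dose = 0.14 mcg/kg/min × 60.54545 kg = 8.476364 mcg/min
8.476364 mcg/min × 60 min/hr = 508.5818 mcg/hr
Rate = 508.5818 mcg/hr ÷ 298.7013 mcg/mL = 1.702643 mL/hr
Change = 1.702643 − 3.405287 = -1.702643 mL/hr → 1.702643 mL/hr decrease

1.7 mL/hr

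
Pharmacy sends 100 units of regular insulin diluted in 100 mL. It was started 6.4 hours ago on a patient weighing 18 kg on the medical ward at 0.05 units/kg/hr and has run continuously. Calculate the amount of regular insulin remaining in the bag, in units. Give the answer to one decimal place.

Dose = 0.05 units/kg/hr × 18 kg = 0.9 units/hr
Concentration = 100 units ÷ 100 mL = 1 units/mL
Rate = 0.9 units/hr ÷ 1 units/mL = 0.9 mL/hr
Volume infused = 0.9 mL/hr × 6.4 hr = 5.76 mL
Volume remaining = 100 − 5.76 = 94.24 mL
Drug remaining = 94.24 mL × 1 units/mL = 94.24 units

94.2 units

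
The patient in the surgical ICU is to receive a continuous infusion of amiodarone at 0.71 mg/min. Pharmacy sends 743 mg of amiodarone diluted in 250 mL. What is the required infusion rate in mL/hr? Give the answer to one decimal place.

14.3 mL/hr

0.71 mg/min × 60 min/hr = 42.6 mg/hr
Concentration = 743 mg ÷ 250 mL = 2.972 mg/mL
Rate = 42.6 mg/hr ÷ 2.972 mg/mL = 14.33378 mL/hr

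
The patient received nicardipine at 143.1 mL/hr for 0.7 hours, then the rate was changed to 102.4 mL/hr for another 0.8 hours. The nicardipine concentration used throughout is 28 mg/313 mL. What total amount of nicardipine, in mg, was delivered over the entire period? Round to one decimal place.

Concentration = 28 mg ÷ 313 mL = 0.08945687 mg/mL
Stage 1: 143.1 mL/hr × 0.7 hr = 100.17 mL → 100.17 mL × 0.08945687 mg/mL = 8.960895 mg
Stage 2: 102.4 mL/hr × 0.8 hr = 81.92 mL → 81.92 mL × 0.08945687 mg/mL = 7.328307 mg
Total = 8.960895 + 7.328307 = 16.2892 mg

16.3 mg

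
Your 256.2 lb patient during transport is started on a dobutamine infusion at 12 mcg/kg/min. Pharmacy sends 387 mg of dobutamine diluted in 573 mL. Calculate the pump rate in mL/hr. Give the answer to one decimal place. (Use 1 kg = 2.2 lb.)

Weight = 256.2 lb ÷ 2.2 lb/kg = 116.4545 kg
Dose = 12 mcg/kg/min × 116.4545 kg = 1397.455 mcg/min
1397.455 mcg/min × 60 min/hr = 83847.27 mcg/hr
Concentration = 387 mg ÷ 573 mL = 0.6753927 mg/mL = 675.3927 mcg/mL
Rate = 83847.27 mcg/hr ÷ 675.3927 mcg/mL = 124.146 mL/hr

124.1 mL/hr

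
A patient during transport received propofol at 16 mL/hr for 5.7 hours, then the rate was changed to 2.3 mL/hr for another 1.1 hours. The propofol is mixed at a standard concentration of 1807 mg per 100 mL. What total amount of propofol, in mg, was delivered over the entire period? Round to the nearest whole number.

Concentration = 1807 mg ÷ 100 mL = 18.07 mg/mL
Stage 1: 16 mL/hr × 5.7 hr = 91.2 mL → 91.2 mL × 18.07 mg/mL = 1647.984 mg
Stage 2: 2.3 mL/hr × 1.1 hr = 2.53 mL → 2.53 mL × 18.07 mg/mL = 45.7171 mg
Total = 1647.984 + 45.7171 = 1693.701 mg

1694 mg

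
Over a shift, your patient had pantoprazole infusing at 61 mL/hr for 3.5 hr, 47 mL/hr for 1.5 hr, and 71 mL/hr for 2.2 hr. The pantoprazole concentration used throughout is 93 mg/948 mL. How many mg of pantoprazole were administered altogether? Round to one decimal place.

43.2 mg

Concentration = 93 mg ÷ 948 mL = 0.09810127 mg/mL
Stage 1: 61 mL/hr × 3.5 hr = 213.5 mL → 213.5 mL × 0.09810127 mg/mL = 20.94462 mg
Stage 2: 47 mL/hr × 1.5 hr = 70.5 mL → 70.5 mL × 0.09810127 mg/mL = 6.916139 mg
Stage 3: 71 mL/hr × 2.2 hr = 156.2 mL → 156.2 mL × 0.09810127 mg/mL = 15.32342 mg
Total = 20.94462 + 6.916139 + 15.32342 = 43.18418 mg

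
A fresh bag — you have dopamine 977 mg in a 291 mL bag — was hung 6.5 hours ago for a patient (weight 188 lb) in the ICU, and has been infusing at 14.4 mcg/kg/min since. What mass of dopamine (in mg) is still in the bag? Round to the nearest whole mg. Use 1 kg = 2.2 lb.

497 mg

Weight = 188 lb ÷ 2.2 lb/kg = 85.45455 kg
Dose = 14.4 mcg/kg/min × 85.45455 kg = 1230.545 mcg/min
1230.545 mcg/min × 60 min/hr = 73832.73 mcg/hr
Concentration = 977 mg ÷ 291 mL = 3.357388 mg/mL = 3357.388 mcg/mL
Rate = 73832.73 mcg/hr ÷ 3357.388 mcg/mL = 21.99112 mL/hr
Volume infused = 21.99112 mL/hr × 6.5 hr = 142.9423 mL
Volume remaining = 291 − 142.9423 = 148.0577 mL
Drug remaining = 148.0577 mL × 3357.388 mcg/mL = 497087.3 mcg = 497.0873 mg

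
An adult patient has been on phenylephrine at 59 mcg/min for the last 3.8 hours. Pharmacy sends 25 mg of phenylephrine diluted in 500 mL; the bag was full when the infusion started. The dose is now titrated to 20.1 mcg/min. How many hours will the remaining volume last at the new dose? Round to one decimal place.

Initial rate:
59 mcg/min × 60 min/hr = 3540 mcg/hr
Concentration = 25 mg ÷ 500 mL = 0.05 mg/mL = 50 mcg/mL
Rate = 3540 mcg/hr ÷ 50 mcg/mL = 70.8 mL/hr
Volume infused so far = 70.8 mL/hr × 3.8 hr = 269.04 mL
Volume remaining = 500 − 269.04 = 230.96 mL
New rate:
20.1 mcg/min × 60 min/hr = 1206 mcg/hr
Rate = 1206 mcg/hr ÷ 50 mcg/mL = 24.12 mL/hr
Time remaining = 230.96 mL ÷ 24.12 mL/hr = 9.575456 hr

9.6 hours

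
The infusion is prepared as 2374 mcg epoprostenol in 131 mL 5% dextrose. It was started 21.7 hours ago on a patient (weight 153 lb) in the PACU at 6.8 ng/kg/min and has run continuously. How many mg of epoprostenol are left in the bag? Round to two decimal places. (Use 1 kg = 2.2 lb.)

Weight = 153 lb ÷ 2.2 lb/kg = 69.54545 kg
Dose = 6.8 ng/kg/min × 69.54545 kg = 472.9091 ng/min
472.9091 ng/min × 60 min/hr = 28374.55 ng/hr
Concentration = 2374 mcg ÷ 131 mL = 18.12214 mcg/mL = 18122.14 ng/mL
Rate = 28374.55 ng/hr ÷ 18122.14 ng/mL = 1.565739 mL/hr
Volume infused = 1.565739 mL/hr × 21.7 hr = 33.97655 mL
Volume remaining = 131 − 33.97655 = 97.02345 mL
Drug remaining = 97.02345 mL × 18122.14 ng/mL = 1758272 ng = 1.758272 mg

1.76 mg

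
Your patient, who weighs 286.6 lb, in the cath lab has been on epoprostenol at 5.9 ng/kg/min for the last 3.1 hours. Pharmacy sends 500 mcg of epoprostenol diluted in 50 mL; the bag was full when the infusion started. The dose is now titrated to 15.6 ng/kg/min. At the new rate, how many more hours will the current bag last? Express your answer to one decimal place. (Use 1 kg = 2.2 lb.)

Initial rate:
Weight = 286.6 lb ÷ 2.2 lb/kg = 130.2727 kg
Dose = 5.9 ng/kg/min × 130.2727 kg = 768.6091 ng/min
768.6091 ng/min × 60 min/hr = 46116.55 ng/hr
Concentration = 500 mcg ÷ 50 mL = 10 mcg/mL = 10000 ng/mL
Rate = 46116.55 ng/hr ÷ 10000 ng/mL = 4.611655 mL/hr
Volume infused so far = 4.611655 mL/hr × 3.1 hr = 14.29613 mL
Volume remaining = 50 − 14.29613 = 35.70387 mL
New rate:
Dose = 15.6 ng/kg/min × 130.2727 kg = 2032.255 ng/min
2032.255 ng/min × 60 min/hr = 121935.3 ng/hr
Rate = 121935.3 ng/hr ÷ 10000 ng/mL = 12.19353 mL/hr
Time remaining = 35.70387 mL ÷ 12.19353 mL/hr = 2.9281 hr

2.9 hours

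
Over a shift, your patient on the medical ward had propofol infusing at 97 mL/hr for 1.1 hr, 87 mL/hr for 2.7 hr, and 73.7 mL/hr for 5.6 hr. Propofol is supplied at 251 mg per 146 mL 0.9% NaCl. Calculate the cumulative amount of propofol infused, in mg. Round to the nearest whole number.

1297 mg

Concentration = 251 mg ÷ 146 mL = 1.719178 mg/mL
Stage 1: 97 mL/hr × 1.1 hr = 106.7 mL → 106.7 mL × 1.719178 mg/mL = 183.4363 mg
Stage 2: 87 mL/hr × 2.7 hr = 234.9 mL → 234.9 mL × 1.719178 mg/mL = 403.8349 mg
Stage 3: 73.7 mL/hr × 5.6 hr = 412.72 mL → 412.72 mL × 1.719178 mg/mL = 709.5392 mg
Total = 183.4363 + 403.8349 + 709.5392 = 1296.81 mg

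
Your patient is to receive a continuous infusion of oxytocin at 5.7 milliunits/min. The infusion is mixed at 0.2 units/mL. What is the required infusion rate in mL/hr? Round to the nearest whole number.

2 mL/hr

5.7 milliunits/min × 60 min/hr = 342 milliunits/hr
Concentration = 0.2 units/mL = 200 milliunits/mL
Rate = 342 milliunits/hr ÷ 200 milliunits/mL = 1.71 mL/hr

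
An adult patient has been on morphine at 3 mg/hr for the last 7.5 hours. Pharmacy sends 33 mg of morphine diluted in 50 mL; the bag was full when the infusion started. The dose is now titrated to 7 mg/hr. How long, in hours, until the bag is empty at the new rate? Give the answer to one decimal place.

1.5 hours

Initial rate:
Concentration = 33 mg ÷ 50 mL = 0.66 mg/mL
Rate = 3 mg/hr ÷ 0.66 mg/mL = 4.545455 mL/hr
Volume infused so far = 4.545455 mL/hr × 7.5 hr = 34.09091 mL
Volume remaining = 50 − 34.09091 = 15.90909 mL
New rate:
Rate = 7 mg/hr ÷ 0.66 mg/mL = 10.60606 mL/hr
Time remaining = 15.90909 mL ÷ 10.60606 mL/hr = 1.5 hr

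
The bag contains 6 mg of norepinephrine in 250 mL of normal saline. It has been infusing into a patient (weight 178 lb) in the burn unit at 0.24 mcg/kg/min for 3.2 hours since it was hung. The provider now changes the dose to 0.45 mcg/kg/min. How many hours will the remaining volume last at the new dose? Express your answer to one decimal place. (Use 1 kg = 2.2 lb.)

Initial rate:
Weight = 178 lb ÷ 2.2 lb/kg = 80.90909 kg
Dose = 0.24 mcg/kg/min × 80.90909 kg = 19.41818 mcg/min
19.41818 mcg/min × 60 min/hr = 1165.091 mcg/hr
Concentration = 6 mg ÷ 250 mL = 0.024 mg/mL = 24 mcg/mL
Rate = 1165.091 mcg/hr ÷ 24 mcg/mL = 48.54545 mL/hr
Volume infused so far = 48.54545 mL/hr × 3.2 hr = 155.3455 mL
Volume remaining = 250 − 155.3455 = 94.65455 mL
New rate:
Dose = 0.45 mcg/kg/min × 80.90909 kg = 36.40909 mcg/min
36.40909 mcg/min × 60 min/hr = 2184.545 mcg/hr
Rate = 2184.545 mcg/hr ÷ 24 mcg/mL = 91.02273 mL/hr
Time remaining = 94.65455 mL ÷ 91.02273 mL/hr = 1.0399 hr

1.0 hours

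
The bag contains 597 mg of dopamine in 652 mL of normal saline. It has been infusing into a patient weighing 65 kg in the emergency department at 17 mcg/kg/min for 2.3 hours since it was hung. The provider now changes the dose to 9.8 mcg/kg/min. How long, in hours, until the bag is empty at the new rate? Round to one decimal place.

Initial rate:
Dose = 17 mcg/kg/min × 65 kg = 1105 mcg/min
1105 mcg/min × 60 min/hr = 66300 mcg/hr
Concentration = 597 mg ÷ 652 mL = 0.9156442 mg/mL = 915.6442 mcg/mL
Rate = 66300 mcg/hr ÷ 915.6442 mcg/mL = 72.40804 mL/hr
Volume infused so far = 72.40804 mL/hr × 2.3 hr = 166.5385 mL
Volume remaining = 652 − 166.5385 = 485.4615 mL
New rate:
Dose = 9.8 mcg/kg/min × 65 kg = 637 mcg/min
637 mcg/min × 60 min/hr = 38220 mcg/hr
Rate = 38220 mcg/hr ÷ 915.6442 mcg/mL = 41.74111 mL/hr
Time remaining = 485.4615 mL ÷ 41.74111 mL/hr = 11.6303 hr

11.6 hours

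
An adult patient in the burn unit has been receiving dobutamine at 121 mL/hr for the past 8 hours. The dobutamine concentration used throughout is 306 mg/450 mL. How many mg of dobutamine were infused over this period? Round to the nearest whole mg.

658 mg

Concentration = 306 mg ÷ 450 mL = 0.68 mg/mL = 680 mcg/mL
Drug rate = 121 mL/hr × 680 mcg/mL = 82280 mcg/hr
Total = 82280 mcg/hr × 8 hr = 658240 mcg = 658.24 mg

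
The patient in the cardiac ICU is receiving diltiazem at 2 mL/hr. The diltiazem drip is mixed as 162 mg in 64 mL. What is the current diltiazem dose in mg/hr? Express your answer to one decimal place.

Concentration = 162 mg ÷ 64 mL = 2.53125 mg/mL
Drug rate = 2 mL/hr × 2.53125 mg/mL = 5.0625 mg/hr

5.1 mg/hr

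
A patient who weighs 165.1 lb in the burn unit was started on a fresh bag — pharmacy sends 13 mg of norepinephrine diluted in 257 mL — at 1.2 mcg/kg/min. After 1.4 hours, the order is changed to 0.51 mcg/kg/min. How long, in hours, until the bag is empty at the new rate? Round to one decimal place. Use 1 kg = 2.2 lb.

2.4 hours

Initial rate:
Weight = 165.1 lb ÷ 2.2 lb/kg = 75.04545 kg
Dose = 1.2 mcg/kg/min × 75.04545 kg = 90.05455 mcg/min
90.05455 mcg/min × 60 min/hr = 5403.273 mcg/hr
Concentration = 13 mg ÷ 257 mL = 0.05058366 mg/mL = 50.58366 mcg/mL
Rate = 5403.273 mcg/hr ÷ 50.58366 mcg/mL = 106.8185 mL/hr
Volume infused so far = 106.8185 mL/hr × 1.4 hr = 149.546 mL
Volume remaining = 257 − 149.546 = 107.454 mL
New rate:
Dose = 0.51 mcg/kg/min × 75.04545 kg = 38.27318 mcg/min
38.27318 mcg/min × 60 min/hr = 2296.391 mcg/hr
Rate = 2296.391 mcg/hr ÷ 50.58366 mcg/mL = 45.39788 mL/hr
Time remaining = 107.454 mL ÷ 45.39788 mL/hr = 2.366939 hr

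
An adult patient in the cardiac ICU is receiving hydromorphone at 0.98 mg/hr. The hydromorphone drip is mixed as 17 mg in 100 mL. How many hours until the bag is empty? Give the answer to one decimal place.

Concentration = 17 mg ÷ 100 mL = 0.17 mg/mL
Rate = 0.98 mg/hr ÷ 0.17 mg/mL = 5.764706 mL/hr
Duration = 100 mL ÷ 5.764706 mL/hr = 17.34694 hr

17.3 hours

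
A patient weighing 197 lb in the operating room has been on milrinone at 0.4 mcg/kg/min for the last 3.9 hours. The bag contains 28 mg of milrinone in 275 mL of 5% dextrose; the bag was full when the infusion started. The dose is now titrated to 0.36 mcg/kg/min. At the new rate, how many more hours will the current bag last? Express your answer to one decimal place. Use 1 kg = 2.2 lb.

Initial rate:
Weight = 197 lb ÷ 2.2 lb/kg = 89.54545 kg
Dose = 0.4 mcg/kg/min × 89.54545 kg = 35.81818 mcg/min
35.81818 mcg/min × 60 min/hr = 2149.091 mcg/hr
Concentration = 28 mg ÷ 275 mL = 0.1018182 mg/mL = 101.8182 mcg/mL
Rate = 2149.091 mcg/hr ÷ 101.8182 mcg/mL = 21.10714 mL/hr
Volume infused so far = 21.10714 mL/hr × 3.9 hr = 82.31786 mL
Volume remaining = 275 − 82.31786 = 192.6821 mL
New rate:
Dose = 0.36 mcg/kg/min × 89.54545 kg = 32.23636 mcg/min
32.23636 mcg/min × 60 min/hr = 1934.182 mcg/hr
Rate = 1934.182 mcg/hr ÷ 101.8182 mcg/mL = 18.99643 mL/hr
Time remaining = 192.6821 mL ÷ 18.99643 mL/hr = 10.14307 hr

10.1 hours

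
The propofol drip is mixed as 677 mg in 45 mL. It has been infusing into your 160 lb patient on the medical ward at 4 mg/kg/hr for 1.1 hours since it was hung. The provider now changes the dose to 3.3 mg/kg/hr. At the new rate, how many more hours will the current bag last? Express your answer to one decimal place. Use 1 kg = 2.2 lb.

1.5 hours

Initial rate:
Weight = 160 lb ÷ 2.2 lb/kg = 72.72727 kg
Dose = 4 mg/kg/hr × 72.72727 kg = 290.9091 mg/hr
Concentration = 677 mg ÷ 45 mL = 15.04444 mg/mL
Rate = 290.9091 mg/hr ÷ 15.04444 mg/mL = 19.33665 mL/hr
Volume infused so far = 19.33665 mL/hr × 1.1 hr = 21.27031 mL
Volume remaining = 45 − 21.27031 = 23.72969 mL
New rate:
Dose = 3.3 mg/kg/hr × 72.72727 kg = 240 mg/hr
Rate = 240 mg/hr ÷ 15.04444 mg/mL = 15.95273 mL/hr
Time remaining = 23.72969 mL ÷ 15.95273 mL/hr = 1.4875 hr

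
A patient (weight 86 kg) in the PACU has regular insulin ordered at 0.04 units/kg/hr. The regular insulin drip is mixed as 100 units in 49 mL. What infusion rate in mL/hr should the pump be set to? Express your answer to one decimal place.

1.7 mL/hr

Dose = 0.04 units/kg/hr × 86 kg = 3.44 units/hr
Concentration = 100 units ÷ 49 mL = 2.040816 units/mL
Rate = 3.44 units/hr ÷ 2.040816 units/mL = 1.6856 mL/hr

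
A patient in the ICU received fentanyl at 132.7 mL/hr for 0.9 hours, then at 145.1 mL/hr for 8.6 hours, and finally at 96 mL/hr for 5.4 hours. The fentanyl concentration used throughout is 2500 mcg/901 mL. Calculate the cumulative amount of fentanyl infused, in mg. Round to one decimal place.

5.2 mg

Concentration = 2500 mcg ÷ 901 mL = 2.774695 mcg/mL
Stage 1: 132.7 mL/hr × 0.9 hr = 119.43 mL → 119.43 mL × 2.774695 mcg/mL = 331.3818 mcg
Stage 2: 145.1 mL/hr × 8.6 hr = 1247.86 mL → 1247.86 mL × 2.774695 mcg/mL = 3462.431 mcg
Stage 3: 96 mL/hr × 5.4 hr = 518.4 mL → 518.4 mL × 2.774695 mcg/mL = 1438.402 mcg
Total = 331.3818 + 3462.431 + 1438.402 = 5232.214 mcg = 5.232214 mg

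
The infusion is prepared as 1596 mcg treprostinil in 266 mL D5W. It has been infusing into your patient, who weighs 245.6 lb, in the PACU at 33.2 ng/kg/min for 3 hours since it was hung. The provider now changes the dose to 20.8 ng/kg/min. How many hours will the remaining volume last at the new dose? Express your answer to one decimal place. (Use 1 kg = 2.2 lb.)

Initial rate:
Weight = 245.6 lb ÷ 2.2 lb/kg = 111.6364 kg
Dose = 33.2 ng/kg/min × 111.6364 kg = 3706.327 ng/min
3706.327 ng/min × 60 min/hr = 222379.6 ng/hr
Concentration = 1596 mcg ÷ 266 mL = 6 mcg/mL = 6000 ng/mL
Rate = 222379.6 ng/hr ÷ 6000 ng/mL = 37.06327 mL/hr
Volume infused so far = 37.06327 mL/hr × 3 hr = 111.1898 mL
Volume remaining = 266 − 111.1898 = 154.8102 mL
New rate:
Dose = 20.8 ng/kg/min × 111.6364 kg = 2322.036 ng/min
2322.036 ng/min × 60 min/hr = 139322.2 ng/hr
Rate = 139322.2 ng/hr ÷ 6000 ng/mL = 23.22036 mL/hr
Time remaining = 154.8102 mL ÷ 23.22036 mL/hr = 6.667001 hr

6.7 hours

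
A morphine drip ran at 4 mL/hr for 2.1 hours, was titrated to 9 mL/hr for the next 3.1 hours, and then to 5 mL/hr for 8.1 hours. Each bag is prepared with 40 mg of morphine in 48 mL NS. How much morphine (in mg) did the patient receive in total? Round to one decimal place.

Concentration = 40 mg ÷ 48 mL = 0.8333333 mg/mL
Stage 1: 4 mL/hr × 2.1 hr = 8.4 mL → 8.4 mL × 0.8333333 mg/mL = 7 mg
Stage 2: 9 mL/hr × 3.1 hr = 27.9 mL → 27.9 mL × 0.8333333 mg/mL = 23.25 mg
Stage 3: 5 mL/hr × 8.1 hr = 40.5 mL → 40.5 mL × 0.8333333 mg/mL = 33.75 mg
Total = 7 + 23.25 + 33.75 = 64 mg

64.0 mg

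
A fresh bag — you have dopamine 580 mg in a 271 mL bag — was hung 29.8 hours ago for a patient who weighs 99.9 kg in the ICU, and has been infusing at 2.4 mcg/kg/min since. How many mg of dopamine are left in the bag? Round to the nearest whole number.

151 mg

Dose = 2.4 mcg/kg/min × 99.9 kg = 239.76 mcg/min
239.76 mcg/min × 60 min/hr = 14385.6 mcg/hr
Concentration = 580 mg ÷ 271 mL = 2.140221 mg/mL = 2140.221 mcg/mL
Rate = 14385.6 mcg/hr ÷ 2140.221 mcg/mL = 6.721548 mL/hr
Volume infused = 6.721548 mL/hr × 29.8 hr = 200.3021 mL
Volume remaining = 271 − 200.3021 = 70.69788 mL
Drug remaining = 70.69788 mL × 2140.221 mcg/mL = 151309.1 mcg = 151.3091 mg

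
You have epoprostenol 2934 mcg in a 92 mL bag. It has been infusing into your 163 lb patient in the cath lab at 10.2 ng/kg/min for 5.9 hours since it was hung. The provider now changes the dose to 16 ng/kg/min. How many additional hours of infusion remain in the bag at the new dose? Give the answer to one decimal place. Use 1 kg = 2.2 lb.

Initial rate:
Weight = 163 lb ÷ 2.2 lb/kg = 74.09091 kg
Dose = 10.2 ng/kg/min × 74.09091 kg = 755.7273 ng/min
755.7273 ng/min × 60 min/hr = 45343.64 ng/hr
Concentration = 2934 mcg ÷ 92 mL = 31.8913 mcg/mL = 31891.3 ng/mL
Rate = 45343.64 ng/hr ÷ 31891.3 ng/mL = 1.421818 mL/hr
Volume infused so far = 1.421818 mL/hr × 5.9 hr = 8.388727 mL
Volume remaining = 92 − 8.388727 = 83.61127 mL
New rate:
Dose = 16 ng/kg/min × 74.09091 kg = 1185.455 ng/min
1185.455 ng/min × 60 min/hr = 71127.27 ng/hr
Rate = 71127.27 ng/hr ÷ 31891.3 ng/mL = 2.230303 mL/hr
Time remaining = 83.61127 mL ÷ 2.230303 mL/hr = 37.48875 hr

37.5 hours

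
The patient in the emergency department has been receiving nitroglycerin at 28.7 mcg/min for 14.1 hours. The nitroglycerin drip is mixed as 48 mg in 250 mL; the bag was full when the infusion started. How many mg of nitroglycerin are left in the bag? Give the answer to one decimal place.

28.7 mcg/min × 60 min/hr = 1722 mcg/hr
Concentration = 48 mg ÷ 250 mL = 0.192 mg/mL = 192 mcg/mL
Rate = 1722 mcg/hr ÷ 192 mcg/mL = 8.96875 mL/hr
Volume infused = 8.96875 mL/hr × 14.1 hr = 126.4594 mL
Volume remaining = 250 − 126.4594 = 123.5406 mL
Drug remaining = 123.5406 mL × 192 mcg/mL = 23719.8 mcg = 23.7198 mg

23.7 mg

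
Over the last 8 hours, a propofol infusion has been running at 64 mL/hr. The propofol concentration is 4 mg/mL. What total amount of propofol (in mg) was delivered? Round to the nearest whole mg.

2048 mg

Drug rate = 64 mL/hr × 4 mg/mL = 256 mg/hr
Total = 256 mg/hr × 8 hr = 2048 mg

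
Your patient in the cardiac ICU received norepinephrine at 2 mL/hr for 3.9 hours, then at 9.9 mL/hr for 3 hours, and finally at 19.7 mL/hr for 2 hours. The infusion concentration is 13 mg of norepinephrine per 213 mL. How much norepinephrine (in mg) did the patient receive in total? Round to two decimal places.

Concentration = 13 mg ÷ 213 mL = 0.06103286 mg/mL
Stage 1: 2 mL/hr × 3.9 hr = 7.8 mL → 7.8 mL × 0.06103286 mg/mL = 0.4760563 mg
Stage 2: 9.9 mL/hr × 3 hr = 29.7 mL → 29.7 mL × 0.06103286 mg/mL = 1.812676 mg
Stage 3: 19.7 mL/hr × 2 hr = 39.4 mL → 39.4 mL × 0.06103286 mg/mL = 2.404695 mg
Total = 0.4760563 + 1.812676 + 2.404695 = 4.693427 mg

4.69 mg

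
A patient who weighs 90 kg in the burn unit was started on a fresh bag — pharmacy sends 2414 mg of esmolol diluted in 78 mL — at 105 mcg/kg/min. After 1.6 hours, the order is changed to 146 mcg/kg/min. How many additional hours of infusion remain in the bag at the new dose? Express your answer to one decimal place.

Initial rate:
Dose = 105 mcg/kg/min × 90 kg = 9450 mcg/min
9450 mcg/min × 60 min/hr = 567000 mcg/hr
Concentration = 2414 mg ÷ 78 mL = 30.94872 mg/mL = 30948.72 mcg/mL
Rate = 567000 mcg/hr ÷ 30948.72 mcg/mL = 18.32063 mL/hr
Volume infused so far = 18.32063 mL/hr × 1.6 hr = 29.31301 mL
Volume remaining = 78 − 29.31301 = 48.68699 mL
New rate:
Dose = 146 mcg/kg/min × 90 kg = 13140 mcg/min
13140 mcg/min × 60 min/hr = 788400 mcg/hr
Rate = 788400 mcg/hr ÷ 30948.72 mcg/mL = 25.4744 mL/hr
Time remaining = 48.68699 mL ÷ 25.4744 mL/hr = 1.911213 hr

1.9 hours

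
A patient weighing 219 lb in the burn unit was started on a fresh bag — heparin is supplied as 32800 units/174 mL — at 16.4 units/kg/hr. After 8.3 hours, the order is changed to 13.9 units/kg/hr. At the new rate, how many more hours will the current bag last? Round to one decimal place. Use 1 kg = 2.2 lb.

13.9 hours

Initial rate:
Weight = 219 lb ÷ 2.2 lb/kg = 99.54545 kg
Dose = 16.4 units/kg/hr × 99.54545 kg = 1632.545 units/hr
Concentration = 32800 units ÷ 174 mL = 188.5057 units/mL
Rate = 1632.545 units/hr ÷ 188.5057 units/mL = 8.660455 mL/hr
Volume infused so far = 8.660455 mL/hr × 8.3 hr = 71.88177 mL
Volume remaining = 174 − 71.88177 = 102.1182 mL
New rate:
Dose = 13.9 units/kg/hr × 99.54545 kg = 1383.682 units/hr
Rate = 1383.682 units/hr ÷ 188.5057 units/mL = 7.340263 mL/hr
Time remaining = 102.1182 mL ÷ 7.340263 mL/hr = 13.91207 hr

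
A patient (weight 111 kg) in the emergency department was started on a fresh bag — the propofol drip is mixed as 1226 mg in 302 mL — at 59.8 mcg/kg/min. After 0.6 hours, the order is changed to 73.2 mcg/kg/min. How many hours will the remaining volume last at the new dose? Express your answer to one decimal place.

2.0 hours

Initial rate:
Dose = 59.8 mcg/kg/min × 111 kg = 6637.8 mcg/min
6637.8 mcg/min × 60 min/hr = 398268 mcg/hr
Concentration = 1226 mg ÷ 302 mL = 4.059603 mg/mL = 4059.603 mcg/mL
Rate = 398268 mcg/hr ÷ 4059.603 mcg/mL = 98.10517 mL/hr
Volume infused so far = 98.10517 mL/hr × 0.6 hr = 58.8631 mL
Volume remaining = 302 − 58.8631 = 243.1369 mL
New rate:
Dose = 73.2 mcg/kg/min × 111 kg = 8125.2 mcg/min
8125.2 mcg/min × 60 min/hr = 487512 mcg/hr
Rate = 487512 mcg/hr ÷ 4059.603 mcg/mL = 120.0886 mL/hr
Time remaining = 243.1369 mL ÷ 120.0886 mL/hr = 2.024646 hr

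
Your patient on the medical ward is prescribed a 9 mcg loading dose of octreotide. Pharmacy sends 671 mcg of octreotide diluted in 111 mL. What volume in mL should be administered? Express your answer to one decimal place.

Concentration = 671 mcg ÷ 111 mL = 6.045045 mcg/mL
Volume = 9 mcg ÷ 6.045045 mcg/mL = 1.488823 mL

1.5 mL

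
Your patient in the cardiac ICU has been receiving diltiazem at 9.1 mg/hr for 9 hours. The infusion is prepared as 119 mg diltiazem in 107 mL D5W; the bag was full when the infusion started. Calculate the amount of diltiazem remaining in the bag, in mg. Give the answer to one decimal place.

37.1 mg

Concentration = 119 mg ÷ 107 mL = 1.11215 mg/mL
Rate = 9.1 mg/hr ÷ 1.11215 mg/mL = 8.182353 mL/hr
Volume infused = 8.182353 mL/hr × 9 hr = 73.64118 mL
Volume remaining = 107 − 73.64118 = 33.35882 mL
Drug remaining = 33.35882 mL × 1.11215 mg/mL = 37.1 mg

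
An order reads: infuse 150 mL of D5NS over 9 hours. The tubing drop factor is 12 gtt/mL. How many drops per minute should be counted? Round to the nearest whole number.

3 gtt/min

150 mL ÷ (9 hr × 60 = 540 min) = 0.2777778 mL/min
0.2777778 mL/min × 12 gtt/mL = 3.333333 gtt/min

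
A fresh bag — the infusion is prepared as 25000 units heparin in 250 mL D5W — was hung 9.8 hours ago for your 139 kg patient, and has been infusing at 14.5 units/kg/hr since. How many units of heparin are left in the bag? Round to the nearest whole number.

5248 units

Dose = 14.5 units/kg/hr × 139 kg = 2015.5 units/hr
Concentration = 25000 units ÷ 250 mL = 100 units/mL
Rate = 2015.5 units/hr ÷ 100 units/mL = 20.155 mL/hr
Volume infused = 20.155 mL/hr × 9.8 hr = 197.519 mL
Volume remaining = 250 − 197.519 = 52.481 mL
Drug remaining = 52.481 mL × 100 units/mL = 5248.1 units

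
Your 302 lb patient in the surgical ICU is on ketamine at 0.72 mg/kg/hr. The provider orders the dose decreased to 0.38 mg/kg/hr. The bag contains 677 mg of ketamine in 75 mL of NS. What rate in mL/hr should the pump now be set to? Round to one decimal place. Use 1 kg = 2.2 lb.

Weight = 302 lb ÷ 2.2 lb/kg = 137.2727 kg
Dose = 0.38 mg/kg/hr × 137.2727 kg = 52.16364 mg/hr
Concentration = 677 mg ÷ 75 mL = 9.026667 mg/mL
Rate = 52.16364 mg/hr ÷ 9.026667 mg/mL = 5.778837 mL/hr

5.8 mL/hr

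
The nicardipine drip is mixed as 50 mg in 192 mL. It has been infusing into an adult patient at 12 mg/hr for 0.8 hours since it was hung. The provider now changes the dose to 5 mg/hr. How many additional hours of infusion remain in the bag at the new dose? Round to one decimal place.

8.1 hours

Initial rate:
Concentration = 50 mg ÷ 192 mL = 0.2604167 mg/mL
Rate = 12 mg/hr ÷ 0.2604167 mg/mL = 46.08 mL/hr
Volume infused so far = 46.08 mL/hr × 0.8 hr = 36.864 mL
Volume remaining = 192 − 36.864 = 155.136 mL
New rate:
Rate = 5 mg/hr ÷ 0.2604167 mg/mL = 19.2 mL/hr
Time remaining = 155.136 mL ÷ 19.2 mL/hr = 8.08 hr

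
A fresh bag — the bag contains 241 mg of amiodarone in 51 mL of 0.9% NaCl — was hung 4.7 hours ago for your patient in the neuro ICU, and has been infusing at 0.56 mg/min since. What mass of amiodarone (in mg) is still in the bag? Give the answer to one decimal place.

0.56 mg/min × 60 min/hr = 33.6 mg/hr
Concentration = 241 mg ÷ 51 mL = 4.72549 mg/mL
Rate = 33.6 mg/hr ÷ 4.72549 mg/mL = 7.110373 mL/hr
Volume infused = 7.110373 mL/hr × 4.7 hr = 33.41876 mL
Volume remaining = 51 − 33.41876 = 17.58124 mL
Drug remaining = 17.58124 mL × 4.72549 mg/mL = 83.08 mg

83.1 mg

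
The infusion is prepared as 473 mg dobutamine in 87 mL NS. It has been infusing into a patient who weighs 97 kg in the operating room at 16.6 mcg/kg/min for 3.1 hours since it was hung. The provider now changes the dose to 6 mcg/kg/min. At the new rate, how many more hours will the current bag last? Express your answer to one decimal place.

5.0 hours

Initial rate:
Dose = 16.6 mcg/kg/min × 97 kg = 1610.2 mcg/min
1610.2 mcg/min × 60 min/hr = 96612 mcg/hr
Concentration = 473 mg ÷ 87 mL = 5.436782 mg/mL = 5436.782 mcg/mL
Rate = 96612 mcg/hr ÷ 5436.782 mcg/mL = 17.77007 mL/hr
Volume infused so far = 17.77007 mL/hr × 3.1 hr = 55.08722 mL
Volume remaining = 87 − 55.08722 = 31.91278 mL
New rate:
Dose = 6 mcg/kg/min × 97 kg = 582 mcg/min
582 mcg/min × 60 min/hr = 34920 mcg/hr
Rate = 34920 mcg/hr ÷ 5436.782 mcg/mL = 6.422918 mL/hr
Time remaining = 31.91278 mL ÷ 6.422918 mL/hr = 4.96858 hr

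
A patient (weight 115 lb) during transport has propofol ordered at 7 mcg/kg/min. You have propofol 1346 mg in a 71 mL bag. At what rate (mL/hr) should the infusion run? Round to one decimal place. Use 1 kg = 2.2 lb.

Weight = 115 lb ÷ 2.2 lb/kg = 52.27273 kg
Dose = 7 mcg/kg/min × 52.27273 kg = 365.9091 mcg/min
365.9091 mcg/min × 60 min/hr = 21954.55 mcg/hr
Concentration = 1346 mg ÷ 71 mL = 18.95775 mg/mL = 18957.75 mcg/mL
Rate = 21954.55 mcg/hr ÷ 18957.75 mcg/mL = 1.158078 mL/hr

1.2 mL/hr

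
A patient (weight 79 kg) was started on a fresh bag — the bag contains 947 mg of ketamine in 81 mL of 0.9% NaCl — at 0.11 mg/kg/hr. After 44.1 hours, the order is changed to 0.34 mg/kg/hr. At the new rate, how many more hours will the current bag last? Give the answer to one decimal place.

Initial rate:
Dose = 0.11 mg/kg/hr × 79 kg = 8.69 mg/hr
Concentration = 947 mg ÷ 81 mL = 11.69136 mg/mL
Rate = 8.69 mg/hr ÷ 11.69136 mg/mL = 0.7432841 mL/hr
Volume infused so far = 0.7432841 mL/hr × 44.1 hr = 32.77883 mL
Volume remaining = 81 − 32.77883 = 48.22117 mL
New rate:
Dose = 0.34 mg/kg/hr × 79 kg = 26.86 mg/hr
Rate = 26.86 mg/hr ÷ 11.69136 mg/mL = 2.297423 mL/hr
Time remaining = 48.22117 mL ÷ 2.297423 mL/hr = 20.98924 hr

21.0 hours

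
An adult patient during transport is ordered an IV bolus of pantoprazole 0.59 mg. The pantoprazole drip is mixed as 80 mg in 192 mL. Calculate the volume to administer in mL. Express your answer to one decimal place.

Concentration = 80 mg ÷ 192 mL = 0.4166667 mg/mL
Volume = 0.59 mg ÷ 0.4166667 mg/mL = 1.416 mL

1.4 mL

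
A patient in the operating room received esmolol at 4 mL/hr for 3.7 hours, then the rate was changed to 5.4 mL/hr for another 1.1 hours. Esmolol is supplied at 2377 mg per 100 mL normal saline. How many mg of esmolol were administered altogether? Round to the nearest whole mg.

493 mg

Concentration = 2377 mg ÷ 100 mL = 23.77 mg/mL
Stage 1: 4 mL/hr × 3.7 hr = 14.8 mL → 14.8 mL × 23.77 mg/mL = 351.796 mg
Stage 2: 5.4 mL/hr × 1.1 hr = 5.94 mL → 5.94 mL × 23.77 mg/mL = 141.1938 mg
Total = 351.796 + 141.1938 = 492.9898 mg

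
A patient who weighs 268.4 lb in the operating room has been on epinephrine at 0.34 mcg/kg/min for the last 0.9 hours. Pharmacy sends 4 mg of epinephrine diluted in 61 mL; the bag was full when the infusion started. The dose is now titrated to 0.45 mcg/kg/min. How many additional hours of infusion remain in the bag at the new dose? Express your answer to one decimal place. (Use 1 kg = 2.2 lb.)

Initial rate:
Weight = 268.4 lb ÷ 2.2 lb/kg = 122 kg
Dose = 0.34 mcg/kg/min × 122 kg = 41.48 mcg/min
41.48 mcg/min × 60 min/hr = 2488.8 mcg/hr
Concentration = 4 mg ÷ 61 mL = 0.06557377 mg/mL = 65.57377 mcg/mL
Rate = 2488.8 mcg/hr ÷ 65.57377 mcg/mL = 37.9542 mL/hr
Volume infused so far = 37.9542 mL/hr × 0.9 hr = 34.15878 mL
Volume remaining = 61 − 34.15878 = 26.84122 mL
New rate:
Dose = 0.45 mcg/kg/min × 122 kg = 54.9 mcg/min
54.9 mcg/min × 60 min/hr = 3294 mcg/hr
Rate = 3294 mcg/hr ÷ 65.57377 mcg/mL = 50.2335 mL/hr
Time remaining = 26.84122 mL ÷ 50.2335 mL/hr = 0.5343291 hr

0.5 hours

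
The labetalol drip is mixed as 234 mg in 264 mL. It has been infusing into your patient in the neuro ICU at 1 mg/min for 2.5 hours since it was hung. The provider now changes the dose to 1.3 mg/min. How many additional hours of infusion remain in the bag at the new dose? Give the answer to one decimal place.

1.1 hours

Initial rate:
1 mg/min × 60 min/hr = 60 mg/hr
Concentration = 234 mg ÷ 264 mL = 0.8863636 mg/mL
Rate = 60 mg/hr ÷ 0.8863636 mg/mL = 67.69231 mL/hr
Volume infused so far = 67.69231 mL/hr × 2.5 hr = 169.2308 mL
Volume remaining = 264 − 169.2308 = 94.76923 mL
New rate:
1.3 mg/min × 60 min/hr = 78 mg/hr
Rate = 78 mg/hr ÷ 0.8863636 mg/mL = 88 mL/hr
Time remaining = 94.76923 mL ÷ 88 mL/hr = 1.076923 hr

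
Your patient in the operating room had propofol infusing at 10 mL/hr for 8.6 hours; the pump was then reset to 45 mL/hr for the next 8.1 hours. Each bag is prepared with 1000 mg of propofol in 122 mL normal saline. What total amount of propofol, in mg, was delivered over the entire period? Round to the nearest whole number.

3693 mg

Concentration = 1000 mg ÷ 122 mL = 8.196721 mg/mL
Stage 1: 10 mL/hr × 8.6 hr = 86 mL → 86 mL × 8.196721 mg/mL = 704.918 mg
Stage 2: 45 mL/hr × 8.1 hr = 364.5 mL → 364.5 mL × 8.196721 mg/mL = 2987.705 mg
Total = 704.918 + 2987.705 = 3692.623 mg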